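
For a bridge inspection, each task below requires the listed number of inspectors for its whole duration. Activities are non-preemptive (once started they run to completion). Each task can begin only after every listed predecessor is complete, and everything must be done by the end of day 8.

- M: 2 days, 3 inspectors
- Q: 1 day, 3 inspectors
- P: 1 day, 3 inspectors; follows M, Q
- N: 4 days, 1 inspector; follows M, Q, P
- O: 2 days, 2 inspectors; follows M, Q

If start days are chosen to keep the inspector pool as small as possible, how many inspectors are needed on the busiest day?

3

Early-start (M@1, Q@1, P@3, N@4, O@3) gives peak 6: d1:6  d2:3  d3:5  d4:3  d5:1  d6:1  d7:1  d8:0.
Shift Q→3, P→4, N→5, O→5.
Schedule M@1, Q@3, P@4, N@5, O@5: d1:3  d2:3  d3:3  d4:3  d5:3  d6:3  d7:1  d8:1 — peak 3.
Total inspector-days = 20 over 8 days ⇒ peak ≥ ⌈20/8⌉ = 3, so 3 is optimal.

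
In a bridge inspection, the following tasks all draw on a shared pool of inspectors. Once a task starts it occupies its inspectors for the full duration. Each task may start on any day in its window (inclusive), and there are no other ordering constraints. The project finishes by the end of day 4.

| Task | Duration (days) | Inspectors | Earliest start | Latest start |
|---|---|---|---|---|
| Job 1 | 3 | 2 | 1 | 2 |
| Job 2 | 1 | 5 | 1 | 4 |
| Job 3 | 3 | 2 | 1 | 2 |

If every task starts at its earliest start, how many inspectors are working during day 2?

At early start, day 2 has: Job 1, Job 3.
Demand: 2 + 2 = 4.

4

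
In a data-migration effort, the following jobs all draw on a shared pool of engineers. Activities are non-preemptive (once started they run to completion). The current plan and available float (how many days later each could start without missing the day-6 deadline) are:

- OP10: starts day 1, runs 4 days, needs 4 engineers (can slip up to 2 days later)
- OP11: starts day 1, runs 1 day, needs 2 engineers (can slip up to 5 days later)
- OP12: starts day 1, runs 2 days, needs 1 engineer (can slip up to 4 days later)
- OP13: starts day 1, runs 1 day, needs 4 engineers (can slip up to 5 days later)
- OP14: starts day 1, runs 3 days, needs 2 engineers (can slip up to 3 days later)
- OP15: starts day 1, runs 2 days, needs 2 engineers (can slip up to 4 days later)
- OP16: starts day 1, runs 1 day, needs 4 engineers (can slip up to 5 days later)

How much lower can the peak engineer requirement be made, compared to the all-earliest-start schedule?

12

Early-start peak: d1:19  d2:9  d3:6  d4:4  d5:0  d6:0 ⇒ 19.
Leveled (OP10@1, OP11@1, OP12@1, OP13@5, OP14@2, OP15@5, OP16@6): d1:7  d2:7  d3:6  d4:6  d5:6  d6:6 ⇒ 7.
Reduction 19 − 7 = 12.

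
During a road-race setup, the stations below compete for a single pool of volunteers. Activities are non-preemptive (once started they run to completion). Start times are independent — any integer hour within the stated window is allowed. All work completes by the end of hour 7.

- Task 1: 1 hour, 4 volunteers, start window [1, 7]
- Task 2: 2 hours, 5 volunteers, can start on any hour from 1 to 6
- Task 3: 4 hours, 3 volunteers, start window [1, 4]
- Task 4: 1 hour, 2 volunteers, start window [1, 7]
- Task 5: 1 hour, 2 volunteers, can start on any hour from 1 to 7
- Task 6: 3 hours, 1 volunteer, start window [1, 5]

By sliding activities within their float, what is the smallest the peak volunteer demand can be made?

Early-start (Task 1@1, Task 2@1, Task 3@1, Task 4@1, Task 5@1, Task 6@1) gives peak 17: h1:17  h2:9  h3:4  h4:3  h5:0  h6:0  h7:0.
Shift Task 2→6, Task 3→2, Task 4→4, Task 5→5.
Schedule Task 1@1, Task 2@6, Task 3@2, Task 4@4, Task 5@5, Task 6@1: h1:5  h2:4  h3:4  h4:5  h5:5  h6:5  h7:5 — peak 5.
Total volunteer-hours = 33 over 7 hours ⇒ peak ≥ ⌈33/7⌉ = 5, so 5 is optimal.

5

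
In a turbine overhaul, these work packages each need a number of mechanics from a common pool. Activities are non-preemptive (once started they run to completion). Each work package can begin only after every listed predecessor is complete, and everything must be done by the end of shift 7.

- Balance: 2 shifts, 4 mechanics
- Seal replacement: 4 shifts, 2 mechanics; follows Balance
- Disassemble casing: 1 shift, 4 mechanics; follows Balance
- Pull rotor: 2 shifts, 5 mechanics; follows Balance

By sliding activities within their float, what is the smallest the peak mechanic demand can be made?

Early-start (Balance@1, Seal replacement@3, Disassemble casing@3, Pull rotor@3) gives peak 11: s1:4  s2:4  s3:11  s4:7  s5:2  s6:2  s7:0.
Shift Pull rotor→4.
Schedule Balance@1, Seal replacement@3, Disassemble casing@3, Pull rotor@4: s1:4  s2:4  s3:6  s4:7  s5:7  s6:2  s7:0 — peak 7.

7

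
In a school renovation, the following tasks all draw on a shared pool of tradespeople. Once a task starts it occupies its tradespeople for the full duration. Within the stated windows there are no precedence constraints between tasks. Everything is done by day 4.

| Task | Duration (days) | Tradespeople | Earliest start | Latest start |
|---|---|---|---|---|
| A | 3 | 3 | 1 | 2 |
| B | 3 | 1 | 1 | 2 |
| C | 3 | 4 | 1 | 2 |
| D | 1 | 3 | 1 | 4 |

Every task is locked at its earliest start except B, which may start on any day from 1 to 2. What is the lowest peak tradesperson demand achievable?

B@1: d1:11  d2:8  d3:8  d4:0 → peak 11
B@2: d1:10  d2:8  d3:8  d4:1 → peak 10
Best is B@2, peak 10.

10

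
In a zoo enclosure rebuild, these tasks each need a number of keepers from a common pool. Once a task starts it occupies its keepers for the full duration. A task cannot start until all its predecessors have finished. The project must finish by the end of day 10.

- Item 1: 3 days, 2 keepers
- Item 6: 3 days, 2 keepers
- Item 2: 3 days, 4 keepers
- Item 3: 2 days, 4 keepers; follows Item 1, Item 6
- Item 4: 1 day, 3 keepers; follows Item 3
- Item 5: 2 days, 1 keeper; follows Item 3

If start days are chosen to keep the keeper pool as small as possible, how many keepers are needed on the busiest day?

Early-start (Item 1@1, Item 6@1, Item 2@1, Item 3@4, Item 4@6, Item 5@6) gives peak 8: d1:8  d2:8  d3:8  d4:4  d5:4  d6:4  d7:1  d8:0  d9:0  d10:0.
Shift Item 2→4, Item 3→7, Item 4→9, Item 5→9.
Schedule Item 1@1, Item 6@1, Item 2@4, Item 3@7, Item 4@9, Item 5@9: d1:4  d2:4  d3:4  d4:4  d5:4  d6:4  d7:4  d8:4  d9:4  d10:1 — peak 4.
Total keeper-days = 37 over 10 days ⇒ peak ≥ ⌈37/10⌉ = 4, so 4 is optimal.

4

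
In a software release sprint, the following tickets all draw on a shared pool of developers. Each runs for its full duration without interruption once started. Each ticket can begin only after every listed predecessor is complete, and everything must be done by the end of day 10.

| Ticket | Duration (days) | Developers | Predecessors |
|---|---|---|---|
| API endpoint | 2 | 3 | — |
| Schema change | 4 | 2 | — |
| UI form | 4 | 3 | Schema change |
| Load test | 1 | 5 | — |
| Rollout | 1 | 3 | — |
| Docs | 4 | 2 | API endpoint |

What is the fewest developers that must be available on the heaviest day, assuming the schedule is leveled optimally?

5

Early-start (API endpoint@1, Schema change@1, UI form@5, Load test@1, Rollout@1, Docs@3) gives peak 13: d1:13  d2:5  d3:4  d4:4  d5:5  d6:5  d7:3  d8:3  d9:0  d10:0.
Shift Load test→9, Rollout→3, Docs→4.
Schedule API endpoint@1, Schema change@1, UI form@5, Load test@9, Rollout@3, Docs@4: d1:5  d2:5  d3:5  d4:4  d5:5  d6:5  d7:5  d8:3  d9:5  d10:0 — peak 5.
Total developer-days = 42 over 10 days ⇒ peak ≥ ⌈42/10⌉ = 5, so 5 is optimal.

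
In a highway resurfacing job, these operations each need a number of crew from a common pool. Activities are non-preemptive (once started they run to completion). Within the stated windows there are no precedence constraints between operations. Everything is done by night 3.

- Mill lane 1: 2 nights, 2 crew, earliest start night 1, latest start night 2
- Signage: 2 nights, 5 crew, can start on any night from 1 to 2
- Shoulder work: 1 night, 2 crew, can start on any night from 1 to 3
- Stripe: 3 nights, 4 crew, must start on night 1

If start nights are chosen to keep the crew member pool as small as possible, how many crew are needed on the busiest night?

11

Early-start (Mill lane 1@1, Signage@1, Shoulder work@1, Stripe@1) gives peak 13: n1:13  n2:11  n3:4.
Shift Shoulder work→3.
Schedule Mill lane 1@1, Signage@1, Shoulder work@3, Stripe@1: n1:11  n2:11  n3:6 — peak 11.
No arrangement of the 12 feasible schedules does better.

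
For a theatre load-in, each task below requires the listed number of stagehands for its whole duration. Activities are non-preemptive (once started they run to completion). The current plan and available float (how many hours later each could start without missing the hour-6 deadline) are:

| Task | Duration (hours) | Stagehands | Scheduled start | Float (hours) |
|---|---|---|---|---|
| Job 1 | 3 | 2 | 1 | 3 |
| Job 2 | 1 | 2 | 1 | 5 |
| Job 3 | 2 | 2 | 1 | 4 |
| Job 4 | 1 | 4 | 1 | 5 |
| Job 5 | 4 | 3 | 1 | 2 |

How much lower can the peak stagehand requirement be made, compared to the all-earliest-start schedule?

8

Early-start peak: h1:13  h2:7  h3:5  h4:3  h5:0  h6:0 ⇒ 13.
Leveled (Job 1@1, Job 2@1, Job 3@4, Job 4@6, Job 5@2): h1:4  h2:5  h3:5  h4:5  h5:5  h6:4 ⇒ 5.
Reduction 13 − 5 = 8.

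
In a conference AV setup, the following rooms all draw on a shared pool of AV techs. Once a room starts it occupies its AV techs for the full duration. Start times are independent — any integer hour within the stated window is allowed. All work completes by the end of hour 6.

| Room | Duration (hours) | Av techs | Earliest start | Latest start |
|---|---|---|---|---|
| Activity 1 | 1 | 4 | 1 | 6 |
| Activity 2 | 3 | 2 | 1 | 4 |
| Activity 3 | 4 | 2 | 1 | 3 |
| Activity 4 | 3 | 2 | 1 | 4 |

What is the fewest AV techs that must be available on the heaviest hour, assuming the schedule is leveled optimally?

Early-start (Activity 1@1, Activity 2@1, Activity 3@1, Activity 4@1) gives peak 10: h1:10  h2:6  h3:6  h4:2  h5:0  h6:0.
Shift Activity 3→2, Activity 4→2.
Schedule Activity 1@1, Activity 2@1, Activity 3@2, Activity 4@2: h1:6  h2:6  h3:6  h4:4  h5:2  h6:0 — peak 6.

6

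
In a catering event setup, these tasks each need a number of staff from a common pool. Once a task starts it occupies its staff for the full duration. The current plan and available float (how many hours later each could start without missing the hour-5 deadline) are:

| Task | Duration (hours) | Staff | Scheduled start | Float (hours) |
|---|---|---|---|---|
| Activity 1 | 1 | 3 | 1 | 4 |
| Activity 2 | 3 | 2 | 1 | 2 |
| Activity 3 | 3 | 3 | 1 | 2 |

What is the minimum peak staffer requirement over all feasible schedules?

5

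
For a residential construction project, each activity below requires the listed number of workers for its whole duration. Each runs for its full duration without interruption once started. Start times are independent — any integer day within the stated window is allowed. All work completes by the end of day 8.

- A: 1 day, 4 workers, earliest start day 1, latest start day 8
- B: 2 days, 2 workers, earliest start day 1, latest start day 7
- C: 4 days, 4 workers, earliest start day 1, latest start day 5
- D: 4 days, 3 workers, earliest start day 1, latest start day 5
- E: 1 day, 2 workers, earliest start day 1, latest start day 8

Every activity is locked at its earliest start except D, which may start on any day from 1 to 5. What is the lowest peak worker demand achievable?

D@1: d1:15  d2:9  d3:7  d4:7  d5:0  d6:0  d7:0  d8:0 → peak 15
D@2: d1:12  d2:9  d3:7  d4:7  d5:3  d6:0  d7:0  d8:0 → peak 12
D@3: d1:12  d2:6  d3:7  d4:7  d5:3  d6:3  d7:0  d8:0 → peak 12
D@4: d1:12  d2:6  d3:4  d4:7  d5:3  d6:3  d7:3  d8:0 → peak 12
D@5: d1:12  d2:6  d3:4  d4:4  d5:3  d6:3  d7:3  d8:3 → peak 12
Best is D@2, peak 12.

12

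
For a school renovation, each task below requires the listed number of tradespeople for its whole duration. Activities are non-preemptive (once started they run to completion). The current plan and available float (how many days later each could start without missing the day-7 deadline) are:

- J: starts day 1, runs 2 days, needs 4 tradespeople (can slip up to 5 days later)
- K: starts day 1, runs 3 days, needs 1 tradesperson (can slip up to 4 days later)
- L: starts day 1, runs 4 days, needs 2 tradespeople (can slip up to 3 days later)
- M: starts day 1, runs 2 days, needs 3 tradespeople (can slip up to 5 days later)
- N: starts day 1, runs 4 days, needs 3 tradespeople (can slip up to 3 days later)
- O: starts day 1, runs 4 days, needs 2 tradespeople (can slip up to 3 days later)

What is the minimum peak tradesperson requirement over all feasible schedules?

8

Early-start (J@1, K@1, L@1, M@1, N@1, O@1) gives peak 15: d1:15  d2:15  d3:8  d4:7  d5:0  d6:0  d7:0.
Shift M→5, N→3, O→3.
Schedule J@1, K@1, L@1, M@5, N@3, O@3: d1:7  d2:7  d3:8  d4:7  d5:8  d6:8  d7:0 — peak 8.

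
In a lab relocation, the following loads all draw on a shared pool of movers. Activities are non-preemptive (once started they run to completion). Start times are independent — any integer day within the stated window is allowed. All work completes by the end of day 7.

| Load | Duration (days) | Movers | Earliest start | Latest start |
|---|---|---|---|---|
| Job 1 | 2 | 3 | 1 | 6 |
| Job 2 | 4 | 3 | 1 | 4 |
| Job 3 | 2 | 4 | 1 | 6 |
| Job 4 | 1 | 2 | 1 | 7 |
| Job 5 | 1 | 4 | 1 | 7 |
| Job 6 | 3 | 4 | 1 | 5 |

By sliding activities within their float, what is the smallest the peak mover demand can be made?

7

Early-start (Job 1@1, Job 2@1, Job 3@1, Job 4@1, Job 5@1, Job 6@1) gives peak 20: d1:20  d2:14  d3:7  d4:3  d5:0  d6:0  d7:0.
Shift Job 2→2, Job 3→3, Job 4→6, Job 6→5.
Schedule Job 1@1, Job 2@2, Job 3@3, Job 4@6, Job 5@1, Job 6@5: d1:7  d2:6  d3:7  d4:7  d5:7  d6:6  d7:4 — peak 7.
Total mover-days = 44 over 7 days ⇒ peak ≥ ⌈44/7⌉ = 7, so 7 is optimal.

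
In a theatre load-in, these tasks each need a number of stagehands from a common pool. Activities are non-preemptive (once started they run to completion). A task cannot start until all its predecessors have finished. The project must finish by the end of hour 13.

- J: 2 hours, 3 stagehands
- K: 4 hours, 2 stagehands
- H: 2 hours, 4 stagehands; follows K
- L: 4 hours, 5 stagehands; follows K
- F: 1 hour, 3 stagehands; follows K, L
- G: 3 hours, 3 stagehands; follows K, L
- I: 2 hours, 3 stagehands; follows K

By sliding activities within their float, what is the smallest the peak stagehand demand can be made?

Early-start (J@1, K@1, H@5, L@5, F@9, G@9, I@5) gives peak 12: h1:5  h2:5  h3:2  h4:2  h5:12  h6:12  h7:5  h8:5  h9:6  h10:3  h11:3  h12:0  h13:0.
Shift L→7, F→11, G→11, I→12.
Schedule J@1, K@1, H@5, L@7, F@11, G@11, I@12: h1:5  h2:5  h3:2  h4:2  h5:4  h6:4  h7:5  h8:5  h9:5  h10:5  h11:6  h12:6  h13:6 — peak 6.

6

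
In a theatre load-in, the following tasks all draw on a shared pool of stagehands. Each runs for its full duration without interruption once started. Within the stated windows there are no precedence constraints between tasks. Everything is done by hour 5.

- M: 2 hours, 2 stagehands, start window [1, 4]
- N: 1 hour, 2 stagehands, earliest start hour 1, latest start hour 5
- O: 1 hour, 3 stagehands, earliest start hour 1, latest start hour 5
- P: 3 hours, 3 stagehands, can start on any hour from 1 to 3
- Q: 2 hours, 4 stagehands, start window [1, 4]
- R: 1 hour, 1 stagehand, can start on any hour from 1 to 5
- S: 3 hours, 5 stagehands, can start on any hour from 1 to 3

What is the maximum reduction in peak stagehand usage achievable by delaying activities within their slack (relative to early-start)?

Early-start peak: h1:20  h2:14  h3:8  h4:0  h5:0 ⇒ 20.
Leveled (M@1, N@1, O@2, P@1, Q@4, R@1, S@3): h1:8  h2:8  h3:8  h4:9  h5:9 ⇒ 9.
Reduction 20 − 9 = 11.

11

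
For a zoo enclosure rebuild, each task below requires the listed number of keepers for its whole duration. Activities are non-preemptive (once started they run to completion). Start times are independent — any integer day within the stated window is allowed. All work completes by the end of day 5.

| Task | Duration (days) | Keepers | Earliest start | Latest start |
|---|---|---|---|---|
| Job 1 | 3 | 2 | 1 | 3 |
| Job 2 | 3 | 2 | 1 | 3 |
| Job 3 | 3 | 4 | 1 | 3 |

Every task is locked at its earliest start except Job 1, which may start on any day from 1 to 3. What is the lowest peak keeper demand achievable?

8

Job 1@1: d1:8  d2:8  d3:8  d4:0  d5:0 → peak 8
Job 1@2: d1:6  d2:8  d3:8  d4:2  d5:0 → peak 8
Job 1@3: d1:6  d2:6  d3:8  d4:2  d5:2 → peak 8
Best is Job 1@1, peak 8.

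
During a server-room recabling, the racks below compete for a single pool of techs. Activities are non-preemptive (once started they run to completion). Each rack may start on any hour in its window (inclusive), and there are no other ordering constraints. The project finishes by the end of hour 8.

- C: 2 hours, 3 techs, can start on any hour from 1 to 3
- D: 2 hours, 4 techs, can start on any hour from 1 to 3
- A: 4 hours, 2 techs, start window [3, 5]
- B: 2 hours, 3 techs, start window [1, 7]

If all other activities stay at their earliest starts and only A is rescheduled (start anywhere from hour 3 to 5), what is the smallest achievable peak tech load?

10

A@3: h1:10  h2:10  h3:2  h4:2  h5:2  h6:2  h7:0  h8:0 → peak 10
A@4: h1:10  h2:10  h3:0  h4:2  h5:2  h6:2  h7:2  h8:0 → peak 10
A@5: h1:10  h2:10  h3:0  h4:0  h5:2  h6:2  h7:2  h8:2 → peak 10
Best is A@3, peak 10.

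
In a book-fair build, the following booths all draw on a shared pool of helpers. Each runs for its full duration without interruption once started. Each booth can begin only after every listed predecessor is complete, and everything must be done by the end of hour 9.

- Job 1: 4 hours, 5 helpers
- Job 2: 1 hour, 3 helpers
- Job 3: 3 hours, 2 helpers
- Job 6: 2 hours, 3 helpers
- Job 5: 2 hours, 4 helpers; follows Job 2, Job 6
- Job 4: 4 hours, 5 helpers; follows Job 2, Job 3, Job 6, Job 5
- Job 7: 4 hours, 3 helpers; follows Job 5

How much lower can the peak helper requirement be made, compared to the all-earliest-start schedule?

3

Early-start peak: h1:13  h2:10  h3:11  h4:9  h5:8  h6:8  h7:8  h8:8  h9:0 ⇒ 13.
Leveled (Job 1@1, Job 2@1, Job 3@1, Job 6@2, Job 5@4, Job 4@6, Job 7@6): h1:10  h2:10  h3:10  h4:9  h5:4  h6:8  h7:8  h8:8  h9:8 ⇒ 10.
Reduction 13 − 10 = 3.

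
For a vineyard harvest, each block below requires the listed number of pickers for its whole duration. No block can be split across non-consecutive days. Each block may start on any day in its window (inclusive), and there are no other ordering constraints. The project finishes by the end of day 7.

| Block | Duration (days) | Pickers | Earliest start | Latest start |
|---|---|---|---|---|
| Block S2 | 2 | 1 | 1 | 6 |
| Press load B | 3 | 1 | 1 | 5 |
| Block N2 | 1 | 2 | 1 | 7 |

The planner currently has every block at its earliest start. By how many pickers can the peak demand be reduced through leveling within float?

2

Early-start peak: d1:4  d2:2  d3:1  d4:0  d5:0  d6:0  d7:0 ⇒ 4.
Leveled (Block S2@1, Press load B@1, Block N2@4): d1:2  d2:2  d3:1  d4:2  d5:0  d6:0  d7:0 ⇒ 2.
Reduction 4 − 2 = 2.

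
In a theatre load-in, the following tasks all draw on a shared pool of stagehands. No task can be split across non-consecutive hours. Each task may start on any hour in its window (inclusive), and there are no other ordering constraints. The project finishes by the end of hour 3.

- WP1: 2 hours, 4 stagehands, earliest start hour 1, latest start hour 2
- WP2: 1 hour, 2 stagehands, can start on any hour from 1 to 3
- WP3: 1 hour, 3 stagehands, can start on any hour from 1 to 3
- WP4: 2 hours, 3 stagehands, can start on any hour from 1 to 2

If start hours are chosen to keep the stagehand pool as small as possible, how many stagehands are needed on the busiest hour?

7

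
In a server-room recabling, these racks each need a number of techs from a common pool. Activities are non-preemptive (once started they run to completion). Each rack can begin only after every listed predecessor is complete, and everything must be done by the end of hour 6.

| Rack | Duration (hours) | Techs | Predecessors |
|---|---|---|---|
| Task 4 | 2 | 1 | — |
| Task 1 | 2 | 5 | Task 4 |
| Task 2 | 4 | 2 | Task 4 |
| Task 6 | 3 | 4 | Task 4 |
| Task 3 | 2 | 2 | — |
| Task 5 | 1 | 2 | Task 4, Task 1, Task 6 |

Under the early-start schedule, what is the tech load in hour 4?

At early start, hour 4 has: Task 1, Task 2, Task 6.
Demand: 5 + 2 + 4 = 11.

11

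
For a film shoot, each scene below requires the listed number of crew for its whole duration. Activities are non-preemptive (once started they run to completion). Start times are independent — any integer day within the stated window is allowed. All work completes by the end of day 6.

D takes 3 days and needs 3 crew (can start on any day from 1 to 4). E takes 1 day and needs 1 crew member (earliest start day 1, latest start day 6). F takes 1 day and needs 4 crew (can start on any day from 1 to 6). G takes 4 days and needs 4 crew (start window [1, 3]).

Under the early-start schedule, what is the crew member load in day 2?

At early start, day 2 has: D, G.
Demand: 3 + 4 = 7.

7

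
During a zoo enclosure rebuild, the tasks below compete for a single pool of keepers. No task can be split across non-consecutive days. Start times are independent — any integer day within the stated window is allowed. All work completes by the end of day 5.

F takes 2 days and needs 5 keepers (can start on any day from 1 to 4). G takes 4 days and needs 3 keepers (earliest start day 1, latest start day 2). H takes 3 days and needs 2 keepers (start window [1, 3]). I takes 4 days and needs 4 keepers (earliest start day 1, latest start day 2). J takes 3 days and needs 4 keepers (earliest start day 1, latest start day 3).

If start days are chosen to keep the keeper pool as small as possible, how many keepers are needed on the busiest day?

13

Early-start (F@1, G@1, H@1, I@1, J@1) gives peak 18: d1:18  d2:18  d3:13  d4:7  d5:0.
Shift H→3, J→3.
Schedule F@1, G@1, H@3, I@1, J@3: d1:12  d2:12  d3:13  d4:13  d5:6 — peak 13.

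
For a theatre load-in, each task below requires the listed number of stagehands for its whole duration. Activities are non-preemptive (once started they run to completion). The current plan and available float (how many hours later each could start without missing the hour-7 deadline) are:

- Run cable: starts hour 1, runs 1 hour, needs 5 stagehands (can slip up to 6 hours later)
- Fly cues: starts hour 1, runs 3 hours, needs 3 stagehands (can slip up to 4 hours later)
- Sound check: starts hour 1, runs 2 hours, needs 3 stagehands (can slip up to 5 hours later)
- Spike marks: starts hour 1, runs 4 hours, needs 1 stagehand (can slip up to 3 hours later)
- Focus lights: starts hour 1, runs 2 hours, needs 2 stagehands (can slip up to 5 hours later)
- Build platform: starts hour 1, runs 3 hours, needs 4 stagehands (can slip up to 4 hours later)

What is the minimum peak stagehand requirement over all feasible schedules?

7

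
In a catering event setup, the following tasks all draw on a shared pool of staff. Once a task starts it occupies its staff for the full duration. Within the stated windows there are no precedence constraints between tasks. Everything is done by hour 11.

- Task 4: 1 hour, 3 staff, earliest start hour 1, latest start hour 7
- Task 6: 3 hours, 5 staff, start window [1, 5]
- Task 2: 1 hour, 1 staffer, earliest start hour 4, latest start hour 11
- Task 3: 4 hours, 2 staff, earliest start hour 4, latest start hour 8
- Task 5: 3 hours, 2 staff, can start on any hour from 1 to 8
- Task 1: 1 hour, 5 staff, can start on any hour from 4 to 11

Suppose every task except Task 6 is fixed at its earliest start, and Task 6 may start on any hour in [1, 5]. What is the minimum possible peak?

8

Task 6@1: h1:10  h2:7  h3:7  h4:8  h5:2  h6:2  h7:2  h8:0  h9:0  h10:0  h11:0 → peak 10
Task 6@2: h1:5  h2:7  h3:7  h4:13  h5:2  h6:2  h7:2  h8:0  h9:0  h10:0  h11:0 → peak 13
Task 6@3: h1:5  h2:2  h3:7  h4:13  h5:7  h6:2  h7:2  h8:0  h9:0  h10:0  h11:0 → peak 13
Task 6@4: h1:5  h2:2  h3:2  h4:13  h5:7  h6:7  h7:2  h8:0  h9:0  h10:0  h11:0 → peak 13
Task 6@5: h1:5  h2:2  h3:2  h4:8  h5:7  h6:7  h7:7  h8:0  h9:0  h10:0  h11:0 → peak 8
Best is Task 6@5, peak 8.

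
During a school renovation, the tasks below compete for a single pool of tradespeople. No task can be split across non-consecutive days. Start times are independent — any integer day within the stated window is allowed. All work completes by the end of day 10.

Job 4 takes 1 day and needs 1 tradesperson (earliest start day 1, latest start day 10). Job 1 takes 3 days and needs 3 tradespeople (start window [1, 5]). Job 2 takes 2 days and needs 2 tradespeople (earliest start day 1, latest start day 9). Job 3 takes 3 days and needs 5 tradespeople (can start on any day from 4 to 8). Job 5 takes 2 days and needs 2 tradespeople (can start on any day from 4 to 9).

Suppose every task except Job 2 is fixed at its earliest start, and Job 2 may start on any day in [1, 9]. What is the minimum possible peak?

7

Job 2@1: d1:6  d2:5  d3:3  d4:7  d5:7  d6:5  d7:0  d8:0  d9:0  d10:0 → peak 7
Job 2@2: d1:4  d2:5  d3:5  d4:7  d5:7  d6:5  d7:0  d8:0  d9:0  d10:0 → peak 7
Job 2@3: d1:4  d2:3  d3:5  d4:9  d5:7  d6:5  d7:0  d8:0  d9:0  d10:0 → peak 9
Job 2@4: d1:4  d2:3  d3:3  d4:9  d5:9  d6:5  d7:0  d8:0  d9:0  d10:0 → peak 9
Job 2@5: d1:4  d2:3  d3:3  d4:7  d5:9  d6:7  d7:0  d8:0  d9:0  d10:0 → peak 9
Job 2@6: d1:4  d2:3  d3:3  d4:7  d5:7  d6:7  d7:2  d8:0  d9:0  d10:0 → peak 7
Job 2@7: d1:4  d2:3  d3:3  d4:7  d5:7  d6:5  d7:2  d8:2  d9:0  d10:0 → peak 7
Job 2@8: d1:4  d2:3  d3:3  d4:7  d5:7  d6:5  d7:0  d8:2  d9:2  d10:0 → peak 7
Job 2@9: d1:4  d2:3  d3:3  d4:7  d5:7  d6:5  d7:0  d8:0  d9:2  d10:2 → peak 7
Best is Job 2@1, peak 7.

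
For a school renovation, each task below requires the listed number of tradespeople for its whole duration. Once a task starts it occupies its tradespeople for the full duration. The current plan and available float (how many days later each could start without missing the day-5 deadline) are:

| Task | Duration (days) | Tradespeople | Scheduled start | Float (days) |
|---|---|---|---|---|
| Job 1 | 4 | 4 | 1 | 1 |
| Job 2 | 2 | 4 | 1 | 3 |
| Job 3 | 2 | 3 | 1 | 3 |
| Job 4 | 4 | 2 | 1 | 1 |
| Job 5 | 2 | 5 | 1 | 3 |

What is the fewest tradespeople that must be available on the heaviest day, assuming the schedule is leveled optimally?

13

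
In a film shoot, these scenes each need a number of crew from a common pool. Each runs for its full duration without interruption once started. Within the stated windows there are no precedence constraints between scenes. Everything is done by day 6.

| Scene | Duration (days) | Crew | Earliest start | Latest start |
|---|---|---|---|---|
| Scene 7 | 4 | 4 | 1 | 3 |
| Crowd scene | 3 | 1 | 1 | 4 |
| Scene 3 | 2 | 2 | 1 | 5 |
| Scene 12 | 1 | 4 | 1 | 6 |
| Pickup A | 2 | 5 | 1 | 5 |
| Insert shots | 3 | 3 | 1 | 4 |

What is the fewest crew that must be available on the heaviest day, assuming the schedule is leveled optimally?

Early-start (Scene 7@1, Crowd scene@1, Scene 3@1, Scene 12@1, Pickup A@1, Insert shots@1) gives peak 19: d1:19  d2:15  d3:8  d4:4  d5:0  d6:0.
Shift Scene 3→5, Scene 12→4, Pickup A→5.
Schedule Scene 7@1, Crowd scene@1, Scene 3@5, Scene 12@4, Pickup A@5, Insert shots@1: d1:8  d2:8  d3:8  d4:8  d5:7  d6:7 — peak 8.
Total crew member-days = 46 over 6 days ⇒ peak ≥ ⌈46/6⌉ = 8, so 8 is optimal.

8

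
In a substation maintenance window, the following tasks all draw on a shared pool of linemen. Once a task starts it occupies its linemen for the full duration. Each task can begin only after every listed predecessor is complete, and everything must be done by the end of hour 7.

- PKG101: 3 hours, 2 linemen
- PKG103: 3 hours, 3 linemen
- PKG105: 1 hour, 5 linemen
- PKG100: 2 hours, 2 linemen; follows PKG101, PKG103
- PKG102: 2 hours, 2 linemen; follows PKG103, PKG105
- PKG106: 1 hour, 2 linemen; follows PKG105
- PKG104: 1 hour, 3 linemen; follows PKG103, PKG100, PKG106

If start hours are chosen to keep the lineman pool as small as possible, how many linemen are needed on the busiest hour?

5

Early-start (PKG101@1, PKG103@1, PKG105@1, PKG100@4, PKG102@4, PKG106@2, PKG104@6) gives peak 10: h1:10  h2:7  h3:5  h4:4  h5:4  h6:3  h7:0.
Shift PKG105→4, PKG100→5, PKG102→6, PKG106→5, PKG104→7.
Schedule PKG101@1, PKG103@1, PKG105@4, PKG100@5, PKG102@6, PKG106@5, PKG104@7: h1:5  h2:5  h3:5  h4:5  h5:4  h6:4  h7:5 — peak 5.
Total lineman-hours = 33 over 7 hours ⇒ peak ≥ ⌈33/7⌉ = 5, so 5 is optimal.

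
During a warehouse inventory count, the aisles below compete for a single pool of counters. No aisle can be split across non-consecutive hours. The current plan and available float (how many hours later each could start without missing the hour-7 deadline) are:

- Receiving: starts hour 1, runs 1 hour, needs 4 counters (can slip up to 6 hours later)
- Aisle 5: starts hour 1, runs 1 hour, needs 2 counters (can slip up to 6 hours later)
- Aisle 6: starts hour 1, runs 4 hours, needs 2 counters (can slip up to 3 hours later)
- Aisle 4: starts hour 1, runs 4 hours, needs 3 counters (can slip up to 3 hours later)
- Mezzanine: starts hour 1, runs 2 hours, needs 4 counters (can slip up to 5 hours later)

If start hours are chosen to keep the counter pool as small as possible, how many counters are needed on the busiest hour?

6

Early-start (Receiving@1, Aisle 5@1, Aisle 6@1, Aisle 4@1, Mezzanine@1) gives peak 15: h1:15  h2:9  h3:5  h4:5  h5:0  h6:0  h7:0.
Shift Aisle 6→2, Aisle 4→2, Mezzanine→6.
Schedule Receiving@1, Aisle 5@1, Aisle 6@2, Aisle 4@2, Mezzanine@6: h1:6  h2:5  h3:5  h4:5  h5:5  h6:4  h7:4 — peak 6.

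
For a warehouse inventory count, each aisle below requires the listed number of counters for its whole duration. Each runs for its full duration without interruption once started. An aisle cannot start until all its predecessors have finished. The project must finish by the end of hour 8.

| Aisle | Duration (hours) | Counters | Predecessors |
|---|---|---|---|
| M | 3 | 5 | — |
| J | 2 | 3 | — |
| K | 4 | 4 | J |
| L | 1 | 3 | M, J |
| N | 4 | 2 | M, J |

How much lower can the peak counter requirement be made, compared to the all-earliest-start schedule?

1

Early-start peak: h1:8  h2:8  h3:9  h4:9  h5:6  h6:6  h7:2  h8:0 ⇒ 9.
Leveled (M@1, J@1, K@4, L@4, N@5): h1:8  h2:8  h3:5  h4:7  h5:6  h6:6  h7:6  h8:2 ⇒ 8.
Reduction 9 − 8 = 1.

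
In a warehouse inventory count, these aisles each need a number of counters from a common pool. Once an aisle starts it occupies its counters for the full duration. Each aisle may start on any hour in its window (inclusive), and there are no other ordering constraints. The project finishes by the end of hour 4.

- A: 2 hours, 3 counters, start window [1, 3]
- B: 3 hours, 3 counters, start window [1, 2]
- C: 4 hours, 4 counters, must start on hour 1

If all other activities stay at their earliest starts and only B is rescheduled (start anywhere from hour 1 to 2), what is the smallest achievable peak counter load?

B@1: h1:10  h2:10  h3:7  h4:4 → peak 10
B@2: h1:7  h2:10  h3:7  h4:7 → peak 10
Best is B@1, peak 10.

10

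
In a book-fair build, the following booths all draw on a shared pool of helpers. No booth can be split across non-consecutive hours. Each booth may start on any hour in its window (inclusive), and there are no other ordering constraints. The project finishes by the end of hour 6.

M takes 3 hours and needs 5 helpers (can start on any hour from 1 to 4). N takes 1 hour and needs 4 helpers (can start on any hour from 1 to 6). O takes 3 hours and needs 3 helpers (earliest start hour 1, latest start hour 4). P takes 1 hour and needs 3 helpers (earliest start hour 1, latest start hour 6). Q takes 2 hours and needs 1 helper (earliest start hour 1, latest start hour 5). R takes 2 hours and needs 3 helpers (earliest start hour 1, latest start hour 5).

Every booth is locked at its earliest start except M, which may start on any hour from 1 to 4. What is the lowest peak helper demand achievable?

14

M@1: h1:19  h2:12  h3:8  h4:0  h5:0  h6:0 → peak 19
M@2: h1:14  h2:12  h3:8  h4:5  h5:0  h6:0 → peak 14
M@3: h1:14  h2:7  h3:8  h4:5  h5:5  h6:0 → peak 14
M@4: h1:14  h2:7  h3:3  h4:5  h5:5  h6:5 → peak 14
Best is M@2, peak 14.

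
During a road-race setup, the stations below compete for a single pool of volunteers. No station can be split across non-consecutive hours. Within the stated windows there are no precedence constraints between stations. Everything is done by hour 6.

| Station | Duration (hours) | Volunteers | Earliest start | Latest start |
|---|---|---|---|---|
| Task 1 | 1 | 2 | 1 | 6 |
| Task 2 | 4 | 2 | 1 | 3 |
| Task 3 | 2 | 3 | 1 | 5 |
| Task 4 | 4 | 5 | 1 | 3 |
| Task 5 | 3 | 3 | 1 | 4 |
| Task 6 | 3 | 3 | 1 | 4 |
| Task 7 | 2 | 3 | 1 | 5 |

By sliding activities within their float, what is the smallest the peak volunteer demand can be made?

11

Early-start (Task 1@1, Task 2@1, Task 3@1, Task 4@1, Task 5@1, Task 6@1, Task 7@1) gives peak 21: h1:21  h2:19  h3:13  h4:7  h5:0  h6:0.
Shift Task 4→3, Task 6→4, Task 7→5.
Schedule Task 1@1, Task 2@1, Task 3@1, Task 4@3, Task 5@1, Task 6@4, Task 7@5: h1:10  h2:8  h3:10  h4:10  h5:11  h6:11 — peak 11.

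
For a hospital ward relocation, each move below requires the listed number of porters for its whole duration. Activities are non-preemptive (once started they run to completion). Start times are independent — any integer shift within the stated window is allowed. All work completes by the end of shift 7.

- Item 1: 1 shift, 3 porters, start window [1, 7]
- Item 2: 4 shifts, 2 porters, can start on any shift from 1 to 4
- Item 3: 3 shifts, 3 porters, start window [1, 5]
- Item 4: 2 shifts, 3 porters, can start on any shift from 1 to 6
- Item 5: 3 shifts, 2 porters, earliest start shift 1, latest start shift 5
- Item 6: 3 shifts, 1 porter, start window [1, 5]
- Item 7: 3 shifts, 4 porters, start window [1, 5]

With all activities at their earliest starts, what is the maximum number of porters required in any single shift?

18

Early-start schedule: Item 1@1, Item 2@1, Item 3@1, Item 4@1, Item 5@1, Item 6@1, Item 7@1.
Load per shift: shift 1: 18, shift 2: 15, shift 3: 12, shift 4: 2, shift 5: 0, shift 6: 0, shift 7: 0.
Peak is 18.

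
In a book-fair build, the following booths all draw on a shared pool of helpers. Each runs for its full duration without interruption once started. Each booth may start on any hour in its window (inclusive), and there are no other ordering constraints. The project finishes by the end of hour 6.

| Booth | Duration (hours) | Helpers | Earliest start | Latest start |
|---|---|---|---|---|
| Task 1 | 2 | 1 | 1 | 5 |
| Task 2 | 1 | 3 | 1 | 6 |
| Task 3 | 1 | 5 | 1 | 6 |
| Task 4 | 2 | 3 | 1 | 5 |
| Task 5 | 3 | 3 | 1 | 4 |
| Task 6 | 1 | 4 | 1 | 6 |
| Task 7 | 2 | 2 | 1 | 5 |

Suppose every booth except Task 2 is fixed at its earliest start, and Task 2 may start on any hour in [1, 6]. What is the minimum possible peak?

Task 2@1: h1:21  h2:9  h3:3  h4:0  h5:0  h6:0 → peak 21
Task 2@2: h1:18  h2:12  h3:3  h4:0  h5:0  h6:0 → peak 18
Task 2@3: h1:18  h2:9  h3:6  h4:0  h5:0  h6:0 → peak 18
Task 2@4: h1:18  h2:9  h3:3  h4:3  h5:0  h6:0 → peak 18
Task 2@5: h1:18  h2:9  h3:3  h4:0  h5:3  h6:0 → peak 18
Task 2@6: h1:18  h2:9  h3:3  h4:0  h5:0  h6:3 → peak 18
Best is Task 2@2, peak 18.

18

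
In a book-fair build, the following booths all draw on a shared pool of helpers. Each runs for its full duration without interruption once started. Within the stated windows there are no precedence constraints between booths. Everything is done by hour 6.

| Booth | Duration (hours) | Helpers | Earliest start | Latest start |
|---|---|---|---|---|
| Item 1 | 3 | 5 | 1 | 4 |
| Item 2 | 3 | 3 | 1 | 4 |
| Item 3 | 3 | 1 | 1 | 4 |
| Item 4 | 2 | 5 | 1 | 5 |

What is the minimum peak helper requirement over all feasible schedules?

8

Early-start (Item 1@1, Item 2@1, Item 3@1, Item 4@1) gives peak 14: h1:14  h2:14  h3:9  h4:0  h5:0  h6:0.
Shift Item 3→4, Item 4→4.
Schedule Item 1@1, Item 2@1, Item 3@4, Item 4@4: h1:8  h2:8  h3:8  h4:6  h5:6  h6:1 — peak 8.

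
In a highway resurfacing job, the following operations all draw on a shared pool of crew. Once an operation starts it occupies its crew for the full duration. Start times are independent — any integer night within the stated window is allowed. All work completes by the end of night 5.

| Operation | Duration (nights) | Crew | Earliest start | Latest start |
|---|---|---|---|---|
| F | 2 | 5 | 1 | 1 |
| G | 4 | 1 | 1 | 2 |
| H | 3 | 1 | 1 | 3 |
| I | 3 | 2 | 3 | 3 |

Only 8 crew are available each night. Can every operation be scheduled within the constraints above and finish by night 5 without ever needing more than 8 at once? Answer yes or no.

yes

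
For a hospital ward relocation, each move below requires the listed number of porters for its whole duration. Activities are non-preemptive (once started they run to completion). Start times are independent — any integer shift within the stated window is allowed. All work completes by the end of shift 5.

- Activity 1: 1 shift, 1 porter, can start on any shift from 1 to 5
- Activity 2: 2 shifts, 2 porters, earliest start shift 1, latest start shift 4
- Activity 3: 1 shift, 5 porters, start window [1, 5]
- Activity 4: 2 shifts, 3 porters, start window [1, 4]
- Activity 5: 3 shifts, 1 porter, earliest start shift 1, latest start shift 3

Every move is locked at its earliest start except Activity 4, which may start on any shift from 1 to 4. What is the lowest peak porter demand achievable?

Activity 4@1: s1:12  s2:6  s3:1  s4:0  s5:0 → peak 12
Activity 4@2: s1:9  s2:6  s3:4  s4:0  s5:0 → peak 9
Activity 4@3: s1:9  s2:3  s3:4  s4:3  s5:0 → peak 9
Activity 4@4: s1:9  s2:3  s3:1  s4:3  s5:3 → peak 9
Best is Activity 4@2, peak 9.

9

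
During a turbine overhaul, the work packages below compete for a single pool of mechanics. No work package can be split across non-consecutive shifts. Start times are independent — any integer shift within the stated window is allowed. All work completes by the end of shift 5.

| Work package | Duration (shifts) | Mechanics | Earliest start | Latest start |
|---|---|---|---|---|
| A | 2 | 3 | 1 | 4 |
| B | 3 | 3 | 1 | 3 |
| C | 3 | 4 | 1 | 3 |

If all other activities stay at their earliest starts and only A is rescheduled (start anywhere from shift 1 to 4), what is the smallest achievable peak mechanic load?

A@1: s1:10  s2:10  s3:7  s4:0  s5:0 → peak 10
A@2: s1:7  s2:10  s3:10  s4:0  s5:0 → peak 10
A@3: s1:7  s2:7  s3:10  s4:3  s5:0 → peak 10
A@4: s1:7  s2:7  s3:7  s4:3  s5:3 → peak 7
Best is A@4, peak 7.

7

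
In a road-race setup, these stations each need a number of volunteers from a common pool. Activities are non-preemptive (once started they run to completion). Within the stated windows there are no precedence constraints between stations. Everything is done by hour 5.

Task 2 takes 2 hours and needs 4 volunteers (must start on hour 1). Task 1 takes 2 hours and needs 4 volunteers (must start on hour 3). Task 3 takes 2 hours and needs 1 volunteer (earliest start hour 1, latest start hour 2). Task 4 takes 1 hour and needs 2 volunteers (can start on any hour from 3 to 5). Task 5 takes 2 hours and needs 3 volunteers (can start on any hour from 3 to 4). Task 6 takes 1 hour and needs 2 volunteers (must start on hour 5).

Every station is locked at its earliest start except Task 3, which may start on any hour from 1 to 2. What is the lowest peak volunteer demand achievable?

9

Task 3@1: h1:5  h2:5  h3:9  h4:7  h5:2 → peak 9
Task 3@2: h1:4  h2:5  h3:10  h4:7  h5:2 → peak 10
Best is Task 3@1, peak 9.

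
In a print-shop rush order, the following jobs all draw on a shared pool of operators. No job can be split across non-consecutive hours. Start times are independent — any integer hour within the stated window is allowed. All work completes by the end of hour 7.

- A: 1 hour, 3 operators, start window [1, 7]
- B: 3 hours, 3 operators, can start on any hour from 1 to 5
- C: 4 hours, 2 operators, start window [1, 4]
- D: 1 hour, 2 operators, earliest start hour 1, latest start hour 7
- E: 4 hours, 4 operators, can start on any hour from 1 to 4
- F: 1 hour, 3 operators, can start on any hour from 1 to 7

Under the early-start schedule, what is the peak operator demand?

17

Early-start schedule: A@1, B@1, C@1, D@1, E@1, F@1.
Load per hour: hour 1: 17, hour 2: 9, hour 3: 9, hour 4: 6, hour 5: 0, hour 6: 0, hour 7: 0.
Peak is 17.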